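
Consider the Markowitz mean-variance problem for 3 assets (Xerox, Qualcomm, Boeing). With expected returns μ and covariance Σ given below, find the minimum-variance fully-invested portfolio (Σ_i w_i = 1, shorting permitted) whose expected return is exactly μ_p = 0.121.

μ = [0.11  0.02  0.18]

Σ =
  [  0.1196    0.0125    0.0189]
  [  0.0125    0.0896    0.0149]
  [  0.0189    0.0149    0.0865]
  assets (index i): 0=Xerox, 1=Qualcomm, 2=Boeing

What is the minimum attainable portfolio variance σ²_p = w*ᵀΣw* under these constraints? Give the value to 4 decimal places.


0.0444

g=Σ⁻¹μ = [0.6275  -0.1931  1.9771]
h=Σ⁻¹𝟙 = [6.0581  8.8672  8.7096]
a=μᵀg=0.421036  b=𝟙ᵀg=2.411463  c=𝟙ᵀh=23.634897  D=ac−b²=4.135992
λ₁=(c·0.121−b)/D = (23.634897·0.121−2.411463)/4.135992 = 0.108404
λ₂=(a−b·0.121)/D = (0.421036−2.411463·0.121)/4.135992 = 0.031250
w* = 0.108404·g + 0.031250·h:
  w_0 = 0.108404·0.6275 + 0.031250·6.0581 = 0.2573  (Xerox)
  w_1 = 0.108404·-0.1931 + 0.031250·8.8672 = 0.2562  (Qualcomm)
  w_2 = 0.108404·1.9771 + 0.031250·8.7096 = 0.4865  (Boeing)
Σw_i=1.0000  μᵀw=0.1210
σ²=wᵀΣw=λ₁·μ_p+λ₂ = 0.108404·0.121 + 0.031250 = 0.044367 ≈ 0.0444


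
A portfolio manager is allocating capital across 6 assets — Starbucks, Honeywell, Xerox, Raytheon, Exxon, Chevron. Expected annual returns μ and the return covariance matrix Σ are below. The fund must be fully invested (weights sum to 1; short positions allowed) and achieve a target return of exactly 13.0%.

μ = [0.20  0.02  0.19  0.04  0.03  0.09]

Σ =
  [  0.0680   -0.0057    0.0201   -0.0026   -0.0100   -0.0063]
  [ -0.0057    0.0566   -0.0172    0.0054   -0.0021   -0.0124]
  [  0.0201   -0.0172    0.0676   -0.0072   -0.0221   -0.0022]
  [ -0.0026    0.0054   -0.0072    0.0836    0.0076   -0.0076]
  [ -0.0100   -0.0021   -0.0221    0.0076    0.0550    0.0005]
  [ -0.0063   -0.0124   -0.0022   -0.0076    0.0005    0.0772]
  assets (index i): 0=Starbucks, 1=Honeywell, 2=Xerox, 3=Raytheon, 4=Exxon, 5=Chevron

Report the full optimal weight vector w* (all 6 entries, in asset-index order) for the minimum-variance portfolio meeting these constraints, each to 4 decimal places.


p=Σ⁻¹μ = [2.6412  2.1102  3.4775  0.6763  2.3931  1.8705]
q=Σ⁻¹𝟙 = [15.5200  33.6052  31.5225  11.9310  33.1092  21.4761]
a=μᵀp=1.498358  b=𝟙ᵀp=13.168739  c=𝟙ᵀq=147.163978  D=ac−b²=47.088664
λ₁=(c·0.130−b)/D = (147.163978·0.130−13.168739)/47.088664 = 0.126624
λ₂=(a−b·0.130)/D = (1.498358−13.168739·0.130)/47.088664 = -0.004536
w* = 0.126624·p + -0.004536·q:
  w_0 = 0.126624·2.6412 + -0.004536·15.5200 = 0.2641  (Starbucks)
  w_1 = 0.126624·2.1102 + -0.004536·33.6052 = 0.1148  (Honeywell)
  w_2 = 0.126624·3.4775 + -0.004536·31.5225 = 0.2974  (Xerox)
  w_3 = 0.126624·0.6763 + -0.004536·11.9310 = 0.0315  (Raytheon)
  w_4 = 0.126624·2.3931 + -0.004536·33.1092 = 0.1529  (Exxon)
  w_5 = 0.126624·1.8705 + -0.004536·21.4761 = 0.1394  (Chevron)
Σw_i=1.0000  μᵀw=0.1300
σ²=wᵀΣw=λ₁·μ_p+λ₂ = 0.126624·0.130 + -0.004536 = 0.011926 ≈ 0.0119

0.2641  0.1148  0.2974  0.0315  0.1529  0.1394


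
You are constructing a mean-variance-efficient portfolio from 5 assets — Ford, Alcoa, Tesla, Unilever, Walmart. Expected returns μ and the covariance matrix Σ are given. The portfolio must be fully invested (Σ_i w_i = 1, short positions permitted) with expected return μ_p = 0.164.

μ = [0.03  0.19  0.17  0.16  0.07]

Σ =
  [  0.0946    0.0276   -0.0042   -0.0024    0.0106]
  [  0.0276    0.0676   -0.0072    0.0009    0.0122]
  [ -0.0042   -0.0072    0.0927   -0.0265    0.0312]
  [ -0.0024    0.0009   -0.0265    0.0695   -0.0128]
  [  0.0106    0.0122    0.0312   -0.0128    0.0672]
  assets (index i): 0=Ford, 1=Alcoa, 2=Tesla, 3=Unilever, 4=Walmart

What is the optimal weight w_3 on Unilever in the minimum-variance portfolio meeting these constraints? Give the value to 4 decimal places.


0.3557

g=Σ⁻¹μ = [-0.3895  3.3169  3.1486  3.3882  -0.3156]
h=Σ⁻¹𝟙 = [7.4797  11.5253  15.3883  21.9575  8.6465]
a=μᵀg=1.673810  b=𝟙ᵀg=9.148658  c=𝟙ᵀh=64.997283  D=ac−b²=25.095186
λ₁=(c·0.164−b)/D = (64.997283·0.164−9.148658)/25.095186 = 0.060207
λ₂=(a−b·0.164)/D = (1.673810−9.148658·0.164)/25.095186 = 0.006911
w* = 0.060207·g + 0.006911·h:
  w_0 = 0.060207·-0.3895 + 0.006911·7.4797 = 0.0282  (Ford)
  w_1 = 0.060207·3.3169 + 0.006911·11.5253 = 0.2793  (Alcoa)
  w_2 = 0.060207·3.1486 + 0.006911·15.3883 = 0.2959  (Tesla)
  w_3 = 0.060207·3.3882 + 0.006911·21.9575 = 0.3557  (Unilever)
  w_4 = 0.060207·-0.3156 + 0.006911·8.6465 = 0.0408  (Walmart)
Σw_i=1.0000  μᵀw=0.1640
σ²=wᵀΣw=λ₁·μ_p+λ₂ = 0.060207·0.164 + 0.006911 = 0.016785 ≈ 0.0168


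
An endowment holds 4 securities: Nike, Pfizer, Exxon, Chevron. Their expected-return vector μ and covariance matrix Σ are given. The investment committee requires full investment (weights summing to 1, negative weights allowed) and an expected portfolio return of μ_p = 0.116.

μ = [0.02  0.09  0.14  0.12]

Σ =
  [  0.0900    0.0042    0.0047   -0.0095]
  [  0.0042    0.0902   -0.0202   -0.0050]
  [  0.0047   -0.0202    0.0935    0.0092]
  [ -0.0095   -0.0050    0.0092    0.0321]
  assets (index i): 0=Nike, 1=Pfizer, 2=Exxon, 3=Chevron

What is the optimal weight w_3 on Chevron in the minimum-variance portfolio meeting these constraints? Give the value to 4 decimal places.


0.5368

x=Σ⁻¹μ = [0.4677  1.5023  1.4343  3.6997]
y=Σ⁻¹𝟙 = [13.5796  14.5578  9.7488  34.6451]
a=μᵀx=0.789329  b=𝟙ᵀx=7.104033  c=𝟙ᵀy=72.531288  D=ac−b²=6.783759
λ₁=(c·0.116−b)/D = (72.531288·0.116−7.104033)/6.783759 = 0.193049
λ₂=(a−b·0.116)/D = (0.789329−7.104033·0.116)/6.783759 = -0.005121
w* = 0.193049·x + -0.005121·y:
  w_0 = 0.193049·0.4677 + -0.005121·13.5796 = 0.0208  (Nike)
  w_1 = 0.193049·1.5023 + -0.005121·14.5578 = 0.2155  (Pfizer)
  w_2 = 0.193049·1.4343 + -0.005121·9.7488 = 0.2270  (Exxon)
  w_3 = 0.193049·3.6997 + -0.005121·34.6451 = 0.5368  (Chevron)
Σw_i=1.0000  μᵀw=0.1160
σ²=wᵀΣw=λ₁·μ_p+λ₂ = 0.193049·0.116 + -0.005121 = 0.017273 ≈ 0.0173


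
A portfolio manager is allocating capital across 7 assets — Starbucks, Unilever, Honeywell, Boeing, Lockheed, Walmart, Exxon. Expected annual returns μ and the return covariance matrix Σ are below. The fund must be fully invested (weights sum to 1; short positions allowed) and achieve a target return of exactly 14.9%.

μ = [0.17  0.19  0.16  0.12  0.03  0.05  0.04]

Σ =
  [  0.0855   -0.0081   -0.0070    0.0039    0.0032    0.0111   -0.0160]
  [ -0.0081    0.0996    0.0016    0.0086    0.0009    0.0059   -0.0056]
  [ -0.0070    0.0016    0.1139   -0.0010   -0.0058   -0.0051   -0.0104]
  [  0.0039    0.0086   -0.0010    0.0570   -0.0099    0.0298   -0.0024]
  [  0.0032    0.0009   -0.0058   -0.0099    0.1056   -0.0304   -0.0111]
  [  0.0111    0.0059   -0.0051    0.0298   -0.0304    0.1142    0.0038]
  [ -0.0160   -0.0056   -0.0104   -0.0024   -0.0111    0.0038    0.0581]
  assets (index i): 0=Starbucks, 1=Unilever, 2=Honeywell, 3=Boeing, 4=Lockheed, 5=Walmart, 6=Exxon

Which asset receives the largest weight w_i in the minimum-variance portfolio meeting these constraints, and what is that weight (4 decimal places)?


Starbucks (0.2860)

g=Σ⁻¹μ = [2.6525  2.0550  1.7721  1.9850  0.6175  -0.2722  2.1520]
h=Σ⁻¹𝟙 = [17.0733  10.9553  13.5226  15.6140  15.9032  6.3404  28.6586]
a=μᵀg=1.454092  b=𝟙ᵀg=10.961720  c=𝟙ᵀh=108.067306  D=ac−b²=36.980539
λ₁=(c·0.149−b)/D = (108.067306·0.149−10.961720)/36.980539 = 0.139000
λ₂=(a−b·0.149)/D = (1.454092−10.961720·0.149)/36.980539 = -0.004846
w* = 0.139000·g + -0.004846·h:
  w_0 = 0.139000·2.6525 + -0.004846·17.0733 = 0.2860  (Starbucks)
  w_1 = 0.139000·2.0550 + -0.004846·10.9553 = 0.2326  (Unilever)
  w_2 = 0.139000·1.7721 + -0.004846·13.5226 = 0.1808  (Honeywell)
  w_3 = 0.139000·1.9850 + -0.004846·15.6140 = 0.2002  (Boeing)
  w_4 = 0.139000·0.6175 + -0.004846·15.9032 = 0.0088  (Lockheed)
  w_5 = 0.139000·-0.2722 + -0.004846·6.3404 = -0.0686  (Walmart)
  w_6 = 0.139000·2.1520 + -0.004846·28.6586 = 0.1602  (Exxon)
Σw_i=1.0000  μᵀw=0.1490
σ²=wᵀΣw=λ₁·μ_p+λ₂ = 0.139000·0.149 + -0.004846 = 0.015865 ≈ 0.0159


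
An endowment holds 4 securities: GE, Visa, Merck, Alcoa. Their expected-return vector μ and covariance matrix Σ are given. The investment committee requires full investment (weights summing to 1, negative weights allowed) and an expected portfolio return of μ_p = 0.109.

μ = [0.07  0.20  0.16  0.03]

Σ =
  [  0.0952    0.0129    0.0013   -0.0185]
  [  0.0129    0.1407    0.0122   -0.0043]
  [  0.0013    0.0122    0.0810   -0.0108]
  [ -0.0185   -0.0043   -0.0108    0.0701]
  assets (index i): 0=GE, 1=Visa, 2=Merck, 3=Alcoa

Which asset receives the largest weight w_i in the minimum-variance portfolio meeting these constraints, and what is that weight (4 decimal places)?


x=Σ⁻¹μ = [0.7368  1.2184  1.9122  0.9918]
y=Σ⁻¹𝟙 = [13.5488  5.2685  14.0451  20.3280]
a=μᵀx=0.630964  b=𝟙ᵀx=4.859177  c=𝟙ᵀy=53.190449  D=ac−b²=9.949675
λ₁=(c·0.109−b)/D = (53.190449·0.109−4.859177)/9.949675 = 0.094333
λ₂=(a−b·0.109)/D = (0.630964−4.859177·0.109)/9.949675 = 0.010183
w* = 0.094333·x + 0.010183·y:
  w_0 = 0.094333·0.7368 + 0.010183·13.5488 = 0.2075  (GE)
  w_1 = 0.094333·1.2184 + 0.010183·5.2685 = 0.1686  (Visa)
  w_2 = 0.094333·1.9122 + 0.010183·14.0451 = 0.3234  (Merck)
  w_3 = 0.094333·0.9918 + 0.010183·20.3280 = 0.3005  (Alcoa)
Σw_i=1.0000  μᵀw=0.1090
σ²=wᵀΣw=λ₁·μ_p+λ₂ = 0.094333·0.109 + 0.010183 = 0.020465 ≈ 0.0205

Merck (0.3234)


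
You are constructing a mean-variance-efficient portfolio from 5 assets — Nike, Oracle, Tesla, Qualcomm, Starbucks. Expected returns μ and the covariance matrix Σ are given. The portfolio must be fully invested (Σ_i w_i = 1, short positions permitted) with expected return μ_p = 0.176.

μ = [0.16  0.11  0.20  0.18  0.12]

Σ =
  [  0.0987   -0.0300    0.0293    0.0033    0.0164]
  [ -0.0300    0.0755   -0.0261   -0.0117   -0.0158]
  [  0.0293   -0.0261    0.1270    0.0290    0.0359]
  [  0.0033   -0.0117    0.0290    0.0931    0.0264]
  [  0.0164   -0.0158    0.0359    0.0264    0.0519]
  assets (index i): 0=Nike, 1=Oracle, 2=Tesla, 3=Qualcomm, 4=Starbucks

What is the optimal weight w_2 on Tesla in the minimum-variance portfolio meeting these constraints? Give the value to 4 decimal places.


p=Σ⁻¹μ = [2.0143  3.1014  1.0816  1.6174  1.0489]
q=Σ⁻¹𝟙 = [13.5916  24.3983  3.4439  7.6847  16.1094]
a=μᵀp=1.296769  b=𝟙ᵀp=8.863630  c=𝟙ᵀq=65.227947  D=ac−b²=6.021641
λ₁=(c·0.176−b)/D = (65.227947·0.176−8.863630)/6.021641 = 0.434514
λ₂=(a−b·0.176)/D = (1.296769−8.863630·0.176)/6.021641 = -0.043714
w* = 0.434514·p + -0.043714·q:
  w_0 = 0.434514·2.0143 + -0.043714·13.5916 = 0.2811  (Nike)
  w_1 = 0.434514·3.1014 + -0.043714·24.3983 = 0.2811  (Oracle)
  w_2 = 0.434514·1.0816 + -0.043714·3.4439 = 0.3194  (Tesla)
  w_3 = 0.434514·1.6174 + -0.043714·7.6847 = 0.3669  (Qualcomm)
  w_4 = 0.434514·1.0489 + -0.043714·16.1094 = -0.2484  (Starbucks)
Σw_i=1.0000  μᵀw=0.1760
σ²=wᵀΣw=λ₁·μ_p+λ₂ = 0.434514·0.176 + -0.043714 = 0.032761 ≈ 0.0328

0.3194


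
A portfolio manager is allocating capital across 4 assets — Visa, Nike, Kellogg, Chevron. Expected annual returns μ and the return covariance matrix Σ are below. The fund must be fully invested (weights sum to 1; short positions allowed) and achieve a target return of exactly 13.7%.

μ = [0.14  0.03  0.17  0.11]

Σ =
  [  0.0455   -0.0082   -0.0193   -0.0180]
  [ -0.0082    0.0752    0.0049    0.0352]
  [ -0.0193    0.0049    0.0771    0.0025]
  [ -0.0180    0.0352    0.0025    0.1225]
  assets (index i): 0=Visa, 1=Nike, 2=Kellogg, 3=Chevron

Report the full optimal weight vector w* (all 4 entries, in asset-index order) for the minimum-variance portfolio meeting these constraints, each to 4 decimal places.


0.4860  0.0715  0.3023  0.1403

x=Σ⁻¹μ = [5.1664  -0.0058  3.4471  1.5884]
y=Σ⁻¹𝟙 = [36.9150  11.3066  21.1711  9.9065]
a=μᵀx=1.483856  b=𝟙ᵀx=10.196107  c=𝟙ᵀy=79.299243  D=ac−b²=13.708076
λ₁=(c·0.137−b)/D = (79.299243·0.137−10.196107)/13.708076 = 0.048722
λ₂=(a−b·0.137)/D = (1.483856−10.196107·0.137)/13.708076 = 0.006346
w* = 0.048722·x + 0.006346·y:
  w_0 = 0.048722·5.1664 + 0.006346·36.9150 = 0.4860  (Visa)
  w_1 = 0.048722·-0.0058 + 0.006346·11.3066 = 0.0715  (Nike)
  w_2 = 0.048722·3.4471 + 0.006346·21.1711 = 0.3023  (Kellogg)
  w_3 = 0.048722·1.5884 + 0.006346·9.9065 = 0.1403  (Chevron)
Σw_i=1.0000  μᵀw=0.1370
σ²=wᵀΣw=λ₁·μ_p+λ₂ = 0.048722·0.137 + 0.006346 = 0.013021 ≈ 0.0130


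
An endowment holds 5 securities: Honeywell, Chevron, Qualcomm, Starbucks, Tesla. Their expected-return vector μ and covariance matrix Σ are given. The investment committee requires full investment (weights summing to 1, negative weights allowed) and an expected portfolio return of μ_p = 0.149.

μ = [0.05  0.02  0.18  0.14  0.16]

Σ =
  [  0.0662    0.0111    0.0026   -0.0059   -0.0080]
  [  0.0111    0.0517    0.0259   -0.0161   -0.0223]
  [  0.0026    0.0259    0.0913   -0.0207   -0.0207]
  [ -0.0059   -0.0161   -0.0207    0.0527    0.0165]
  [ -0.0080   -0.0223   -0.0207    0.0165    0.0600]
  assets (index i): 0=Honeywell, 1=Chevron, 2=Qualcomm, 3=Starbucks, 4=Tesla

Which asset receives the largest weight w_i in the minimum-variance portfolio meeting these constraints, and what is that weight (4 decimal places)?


Qualcomm (0.3150)

p=Σ⁻¹μ = [1.1592  1.0432  3.1565  3.2818  3.3955]
q=Σ⁻¹𝟙 = [15.3666  28.7502  14.5560  26.7194  27.0750]
a=μᵀp=1.649708  b=𝟙ᵀp=12.036133  c=𝟙ᵀq=112.467257  D=ac−b²=40.669681
λ₁=(c·0.149−b)/D = (112.467257·0.149−12.036133)/40.669681 = 0.116094
λ₂=(a−b·0.149)/D = (1.649708−12.036133·0.149)/40.669681 = -0.003533
w* = 0.116094·p + -0.003533·q:
  w_0 = 0.116094·1.1592 + -0.003533·15.3666 = 0.0803  (Honeywell)
  w_1 = 0.116094·1.0432 + -0.003533·28.7502 = 0.0195  (Chevron)
  w_2 = 0.116094·3.1565 + -0.003533·14.5560 = 0.3150  (Qualcomm)
  w_3 = 0.116094·3.2818 + -0.003533·26.7194 = 0.2866  (Starbucks)
  w_4 = 0.116094·3.3955 + -0.003533·27.0750 = 0.2985  (Tesla)
Σw_i=1.0000  μᵀw=0.1490
σ²=wᵀΣw=λ₁·μ_p+λ₂ = 0.116094·0.149 + -0.003533 = 0.013765 ≈ 0.0138


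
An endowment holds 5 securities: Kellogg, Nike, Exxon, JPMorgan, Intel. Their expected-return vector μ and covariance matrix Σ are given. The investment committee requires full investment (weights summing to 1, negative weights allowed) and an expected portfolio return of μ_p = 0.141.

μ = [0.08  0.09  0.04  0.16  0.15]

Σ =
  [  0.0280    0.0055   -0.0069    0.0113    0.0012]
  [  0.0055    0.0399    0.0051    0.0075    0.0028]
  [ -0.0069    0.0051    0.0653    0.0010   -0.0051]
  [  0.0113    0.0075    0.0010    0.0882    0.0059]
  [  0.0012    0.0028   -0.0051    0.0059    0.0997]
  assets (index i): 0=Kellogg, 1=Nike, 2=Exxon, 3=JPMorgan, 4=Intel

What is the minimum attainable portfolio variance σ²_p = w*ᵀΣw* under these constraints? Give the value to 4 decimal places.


p=Σ⁻¹μ = [2.1751  1.5083  0.8140  1.3042  1.4004]
q=Σ⁻¹𝟙 = [34.7465  16.3614  18.4037  4.6294  9.8198]
a=μᵀp=0.761057  b=𝟙ᵀp=7.202071  c=𝟙ᵀq=83.960783  D=ac−b²=12.029156
λ₁=(c·0.141−b)/D = (83.960783·0.141−7.202071)/12.029156 = 0.385430
λ₂=(a−b·0.141)/D = (0.761057−7.202071·0.141)/12.029156 = -0.021151
w* = 0.385430·p + -0.021151·q:
  w_0 = 0.385430·2.1751 + -0.021151·34.7465 = 0.1034  (Kellogg)
  w_1 = 0.385430·1.5083 + -0.021151·16.3614 = 0.2353  (Nike)
  w_2 = 0.385430·0.8140 + -0.021151·18.4037 = -0.0755  (Exxon)
  w_3 = 0.385430·1.3042 + -0.021151·4.6294 = 0.4048  (JPMorgan)
  w_4 = 0.385430·1.4004 + -0.021151·9.8198 = 0.3321  (Intel)
Σw_i=1.0000  μᵀw=0.1410
σ²=wᵀΣw=λ₁·μ_p+λ₂ = 0.385430·0.141 + -0.021151 = 0.033194 ≈ 0.0332

0.0332


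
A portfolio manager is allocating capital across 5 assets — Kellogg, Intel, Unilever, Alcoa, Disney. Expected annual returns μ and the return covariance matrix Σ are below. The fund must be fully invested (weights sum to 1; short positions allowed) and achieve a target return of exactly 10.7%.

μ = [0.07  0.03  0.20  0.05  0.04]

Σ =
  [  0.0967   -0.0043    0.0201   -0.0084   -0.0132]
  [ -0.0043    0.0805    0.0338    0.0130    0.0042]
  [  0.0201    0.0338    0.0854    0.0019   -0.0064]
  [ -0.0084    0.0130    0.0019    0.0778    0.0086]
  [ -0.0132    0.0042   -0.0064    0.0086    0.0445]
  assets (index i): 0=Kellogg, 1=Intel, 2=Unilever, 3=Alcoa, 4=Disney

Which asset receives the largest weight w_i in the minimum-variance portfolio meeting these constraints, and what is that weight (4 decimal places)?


g=Σ⁻¹μ = [0.3599  -0.9160  2.7081  0.6179  1.3621]
h=Σ⁻¹𝟙 = [13.4016  7.0952  7.3845  10.1853  24.8712]
a=μᵀg=0.624711  b=𝟙ᵀg=4.131974  c=𝟙ᵀh=62.937778  D=ac−b²=22.244700
λ₁=(c·0.107−b)/D = (62.937778·0.107−4.131974)/22.244700 = 0.116988
λ₂=(a−b·0.107)/D = (0.624711−4.131974·0.107)/22.244700 = 0.008208
w* = 0.116988·g + 0.008208·h:
  w_0 = 0.116988·0.3599 + 0.008208·13.4016 = 0.1521  (Kellogg)
  w_1 = 0.116988·-0.9160 + 0.008208·7.0952 = -0.0489  (Intel)
  w_2 = 0.116988·2.7081 + 0.008208·7.3845 = 0.3774  (Unilever)
  w_3 = 0.116988·0.6179 + 0.008208·10.1853 = 0.1559  (Alcoa)
  w_4 = 0.116988·1.3621 + 0.008208·24.8712 = 0.3635  (Disney)
Σw_i=1.0000  μᵀw=0.1070
σ²=wᵀΣw=λ₁·μ_p+λ₂ = 0.116988·0.107 + 0.008208 = 0.020726 ≈ 0.0207

Unilever (0.3774)


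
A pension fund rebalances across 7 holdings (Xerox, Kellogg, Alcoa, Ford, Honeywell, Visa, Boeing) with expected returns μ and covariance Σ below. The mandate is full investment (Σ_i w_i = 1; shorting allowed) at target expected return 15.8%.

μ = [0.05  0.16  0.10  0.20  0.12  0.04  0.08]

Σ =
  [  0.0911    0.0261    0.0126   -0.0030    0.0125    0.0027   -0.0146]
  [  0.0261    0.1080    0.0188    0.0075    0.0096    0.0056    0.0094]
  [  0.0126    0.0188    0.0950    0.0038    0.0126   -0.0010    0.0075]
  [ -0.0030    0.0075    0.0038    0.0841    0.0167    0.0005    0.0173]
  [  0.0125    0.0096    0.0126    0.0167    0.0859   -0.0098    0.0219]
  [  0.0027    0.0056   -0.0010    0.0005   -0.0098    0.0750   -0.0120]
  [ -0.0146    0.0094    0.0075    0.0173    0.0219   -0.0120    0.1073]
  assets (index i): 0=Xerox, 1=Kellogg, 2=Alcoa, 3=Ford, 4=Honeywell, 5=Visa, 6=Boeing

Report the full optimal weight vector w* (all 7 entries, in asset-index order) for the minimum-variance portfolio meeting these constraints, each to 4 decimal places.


-0.0137  0.2378  0.1141  0.4404  0.1507  0.0650  0.0056

x=Σ⁻¹μ = [0.1274  1.0823  0.6261  2.0588  0.7808  0.5762  0.1975]
y=Σ⁻¹𝟙 = [9.4679  3.0363  6.9009  8.4017  6.7535  15.0946  8.8147]
a=μᵀx=0.786438  b=𝟙ᵀx=5.449011  c=𝟙ᵀy=58.469607  D=ac−b²=16.290995
λ₁=(c·0.158−b)/D = (58.469607·0.158−5.449011)/16.290995 = 0.232594
λ₂=(a−b·0.158)/D = (0.786438−5.449011·0.158)/16.290995 = -0.004573
w* = 0.232594·x + -0.004573·y:
  w_0 = 0.232594·0.1274 + -0.004573·9.4679 = -0.0137  (Xerox)
  w_1 = 0.232594·1.0823 + -0.004573·3.0363 = 0.2378  (Kellogg)
  w_2 = 0.232594·0.6261 + -0.004573·6.9009 = 0.1141  (Alcoa)
  w_3 = 0.232594·2.0588 + -0.004573·8.4017 = 0.4404  (Ford)
  w_4 = 0.232594·0.7808 + -0.004573·6.7535 = 0.1507  (Honeywell)
  w_5 = 0.232594·0.5762 + -0.004573·15.0946 = 0.0650  (Visa)
  w_6 = 0.232594·0.1975 + -0.004573·8.8147 = 0.0056  (Boeing)
Σw_i=1.0000  μᵀw=0.1580
σ²=wᵀΣw=λ₁·μ_p+λ₂ = 0.232594·0.158 + -0.004573 = 0.032176 ≈ 0.0322


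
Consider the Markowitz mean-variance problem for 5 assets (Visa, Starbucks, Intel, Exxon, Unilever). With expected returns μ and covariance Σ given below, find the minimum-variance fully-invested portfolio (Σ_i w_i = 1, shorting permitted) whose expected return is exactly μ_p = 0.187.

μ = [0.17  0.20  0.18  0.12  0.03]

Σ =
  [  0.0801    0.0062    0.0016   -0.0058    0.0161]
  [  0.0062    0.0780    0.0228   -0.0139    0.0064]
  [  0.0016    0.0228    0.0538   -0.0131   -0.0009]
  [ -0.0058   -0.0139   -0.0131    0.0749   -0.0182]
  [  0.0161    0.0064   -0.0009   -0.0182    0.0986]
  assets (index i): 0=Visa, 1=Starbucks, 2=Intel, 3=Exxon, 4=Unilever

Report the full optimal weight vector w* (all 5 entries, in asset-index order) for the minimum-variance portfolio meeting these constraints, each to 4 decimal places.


p=Σ⁻¹μ = [2.0317  1.9456  3.1401  2.7633  0.3849]
q=Σ⁻¹𝟙 = [10.5571  9.1008  20.0523  22.3119  12.1289]
a=μᵀp=1.642863  b=𝟙ᵀp=10.265583  c=𝟙ᵀq=74.151043  D=ac−b²=16.437830
λ₁=(c·0.187−b)/D = (74.151043·0.187−10.265583)/16.437830 = 0.219047
λ₂=(a−b·0.187)/D = (1.642863−10.265583·0.187)/16.437830 = -0.016839
w* = 0.219047·p + -0.016839·q:
  w_0 = 0.219047·2.0317 + -0.016839·10.5571 = 0.2673  (Visa)
  w_1 = 0.219047·1.9456 + -0.016839·9.1008 = 0.2729  (Starbucks)
  w_2 = 0.219047·3.1401 + -0.016839·20.0523 = 0.3502  (Intel)
  w_3 = 0.219047·2.7633 + -0.016839·22.3119 = 0.2296  (Exxon)
  w_4 = 0.219047·0.3849 + -0.016839·12.1289 = -0.1199  (Unilever)
Σw_i=1.0000  μᵀw=0.1870
σ²=wᵀΣw=λ₁·μ_p+λ₂ = 0.219047·0.187 + -0.016839 = 0.024123 ≈ 0.0241

0.2673  0.2729  0.3502  0.2296  -0.1199


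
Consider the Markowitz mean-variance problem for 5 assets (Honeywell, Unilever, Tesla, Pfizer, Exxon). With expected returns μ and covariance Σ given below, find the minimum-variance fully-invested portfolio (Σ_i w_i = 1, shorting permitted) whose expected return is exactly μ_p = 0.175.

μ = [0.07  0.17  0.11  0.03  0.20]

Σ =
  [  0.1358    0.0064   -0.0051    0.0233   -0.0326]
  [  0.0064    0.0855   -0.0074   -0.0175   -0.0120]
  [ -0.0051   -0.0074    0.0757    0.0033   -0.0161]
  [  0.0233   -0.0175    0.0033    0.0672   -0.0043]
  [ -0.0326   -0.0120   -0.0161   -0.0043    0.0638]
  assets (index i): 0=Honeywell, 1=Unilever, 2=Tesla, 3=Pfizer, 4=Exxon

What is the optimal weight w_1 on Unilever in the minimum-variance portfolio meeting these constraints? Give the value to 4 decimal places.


0.2575

g=Σ⁻¹μ = [1.6136  3.0526  2.9574  0.8783  5.3390]
h=Σ⁻¹𝟙 = [12.0950  20.7764  22.2280  17.0873  32.5229]
a=μᵀg=2.051357  b=𝟙ᵀg=13.840924  c=𝟙ᵀh=104.709692  D=ac−b²=23.225763
λ₁=(c·0.175−b)/D = (104.709692·0.175−13.840924)/23.225763 = 0.193030
λ₂=(a−b·0.175)/D = (2.051357−13.840924·0.175)/23.225763 = -0.015965
w* = 0.193030·g + -0.015965·h:
  w_0 = 0.193030·1.6136 + -0.015965·12.0950 = 0.1184  (Honeywell)
  w_1 = 0.193030·3.0526 + -0.015965·20.7764 = 0.2575  (Unilever)
  w_2 = 0.193030·2.9574 + -0.015965·22.2280 = 0.2160  (Tesla)
  w_3 = 0.193030·0.8783 + -0.015965·17.0873 = -0.1033  (Pfizer)
  w_4 = 0.193030·5.3390 + -0.015965·32.5229 = 0.5113  (Exxon)
Σw_i=1.0000  μᵀw=0.1750
σ²=wᵀΣw=λ₁·μ_p+λ₂ = 0.193030·0.175 + -0.015965 = 0.017815 ≈ 0.0178


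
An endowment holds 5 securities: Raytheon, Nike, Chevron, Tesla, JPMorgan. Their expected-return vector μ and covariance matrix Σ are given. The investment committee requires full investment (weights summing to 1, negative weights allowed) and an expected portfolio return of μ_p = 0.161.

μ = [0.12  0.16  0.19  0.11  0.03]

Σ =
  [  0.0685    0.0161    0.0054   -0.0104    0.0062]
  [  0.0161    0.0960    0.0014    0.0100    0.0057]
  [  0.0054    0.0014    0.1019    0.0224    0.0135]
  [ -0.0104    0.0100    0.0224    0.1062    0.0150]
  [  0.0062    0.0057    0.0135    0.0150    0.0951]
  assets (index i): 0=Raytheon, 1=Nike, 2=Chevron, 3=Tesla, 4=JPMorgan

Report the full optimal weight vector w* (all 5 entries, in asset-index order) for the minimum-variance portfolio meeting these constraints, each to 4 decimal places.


g=Σ⁻¹μ = [1.4389  1.3372  1.6358  0.7349  -0.2066]
h=Σ⁻¹𝟙 = [12.9876  6.9217  6.3969  7.6794  7.1343]
a=μᵀg=0.772058  b=𝟙ᵀg=4.940158  c=𝟙ᵀh=41.119902  D=ac−b²=7.341800
λ₁=(c·0.161−b)/D = (41.119902·0.161−4.940158)/7.341800 = 0.228847
λ₂=(a−b·0.161)/D = (0.772058−4.940158·0.161)/7.341800 = -0.003175
w* = 0.228847·g + -0.003175·h:
  w_0 = 0.228847·1.4389 + -0.003175·12.9876 = 0.2880  (Raytheon)
  w_1 = 0.228847·1.3372 + -0.003175·6.9217 = 0.2840  (Nike)
  w_2 = 0.228847·1.6358 + -0.003175·6.3969 = 0.3540  (Chevron)
  w_3 = 0.228847·0.7349 + -0.003175·7.6794 = 0.1438  (Tesla)
  w_4 = 0.228847·-0.2066 + -0.003175·7.1343 = -0.0699  (JPMorgan)
Σw_i=1.0000  μᵀw=0.1610
σ²=wᵀΣw=λ₁·μ_p+λ₂ = 0.228847·0.161 + -0.003175 = 0.033670 ≈ 0.0337

0.2880  0.2840  0.3540  0.1438  -0.0699


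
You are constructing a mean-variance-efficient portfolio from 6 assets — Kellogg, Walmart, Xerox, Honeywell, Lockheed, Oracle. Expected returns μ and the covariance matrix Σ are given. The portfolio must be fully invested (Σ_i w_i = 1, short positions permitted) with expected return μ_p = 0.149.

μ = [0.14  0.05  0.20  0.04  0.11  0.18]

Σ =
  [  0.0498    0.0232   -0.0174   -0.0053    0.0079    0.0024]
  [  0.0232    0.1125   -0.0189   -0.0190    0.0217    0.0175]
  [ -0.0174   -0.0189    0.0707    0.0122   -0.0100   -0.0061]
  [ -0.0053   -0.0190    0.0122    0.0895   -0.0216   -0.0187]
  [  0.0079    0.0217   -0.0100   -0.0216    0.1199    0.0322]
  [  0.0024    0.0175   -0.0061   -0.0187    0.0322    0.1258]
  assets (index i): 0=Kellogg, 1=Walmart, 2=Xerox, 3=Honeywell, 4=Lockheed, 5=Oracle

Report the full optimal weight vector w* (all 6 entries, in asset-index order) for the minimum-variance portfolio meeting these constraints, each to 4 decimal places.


x=Σ⁻¹μ = [4.0713  0.0129  3.9508  0.6251  0.6976  1.4573]
y=Σ⁻¹𝟙 = [24.0700  7.2808  21.2381  14.7398  7.7947  7.7028]
a=μᵀx=1.724842  b=𝟙ᵀx=10.814969  c=𝟙ᵀy=82.826129  D=ac−b²=25.898468
λ₁=(c·0.149−b)/D = (82.826129·0.149−10.814969)/25.898468 = 0.058927
λ₂=(a−b·0.149)/D = (1.724842−10.814969·0.149)/25.898468 = 0.004379
w* = 0.058927·x + 0.004379·y:
  w_0 = 0.058927·4.0713 + 0.004379·24.0700 = 0.3453  (Kellogg)
  w_1 = 0.058927·0.0129 + 0.004379·7.2808 = 0.0326  (Walmart)
  w_2 = 0.058927·3.9508 + 0.004379·21.2381 = 0.3258  (Xerox)
  w_3 = 0.058927·0.6251 + 0.004379·14.7398 = 0.1014  (Honeywell)
  w_4 = 0.058927·0.6976 + 0.004379·7.7947 = 0.0752  (Lockheed)
  w_5 = 0.058927·1.4573 + 0.004379·7.7028 = 0.1196  (Oracle)
Σw_i=1.0000  μᵀw=0.1490
σ²=wᵀΣw=λ₁·μ_p+λ₂ = 0.058927·0.149 + 0.004379 = 0.013159 ≈ 0.0132

0.3453  0.0326  0.3258  0.1014  0.0752  0.1196


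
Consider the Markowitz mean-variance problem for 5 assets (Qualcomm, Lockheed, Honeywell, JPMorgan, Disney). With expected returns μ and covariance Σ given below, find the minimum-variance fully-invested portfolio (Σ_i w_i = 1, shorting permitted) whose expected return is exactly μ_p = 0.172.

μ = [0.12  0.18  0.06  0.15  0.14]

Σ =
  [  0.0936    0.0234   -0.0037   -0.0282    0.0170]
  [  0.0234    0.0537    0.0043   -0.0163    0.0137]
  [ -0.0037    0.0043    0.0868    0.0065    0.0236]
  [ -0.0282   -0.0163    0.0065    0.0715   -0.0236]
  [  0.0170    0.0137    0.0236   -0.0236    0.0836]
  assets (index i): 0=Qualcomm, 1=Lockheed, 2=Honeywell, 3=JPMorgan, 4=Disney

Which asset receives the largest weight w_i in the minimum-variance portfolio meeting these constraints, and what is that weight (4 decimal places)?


g=Σ⁻¹μ = [1.2425  3.5514  -0.3077  4.1149  2.0885]
h=Σ⁻¹𝟙 = [12.1905  17.6928  5.8192  26.3880  12.3899]
a=μᵀg=1.679501  b=𝟙ᵀg=10.689497  c=𝟙ᵀh=74.480350  D=ac−b²=10.824483
λ₁=(c·0.172−b)/D = (74.480350·0.172−10.689497)/10.824483 = 0.195956
λ₂=(a−b·0.172)/D = (1.679501−10.689497·0.172)/10.824483 = -0.014697
w* = 0.195956·g + -0.014697·h:
  w_0 = 0.195956·1.2425 + -0.014697·12.1905 = 0.0643  (Qualcomm)
  w_1 = 0.195956·3.5514 + -0.014697·17.6928 = 0.4359  (Lockheed)
  w_2 = 0.195956·-0.3077 + -0.014697·5.8192 = -0.1458  (Honeywell)
  w_3 = 0.195956·4.1149 + -0.014697·26.3880 = 0.4185  (JPMorgan)
  w_4 = 0.195956·2.0885 + -0.014697·12.3899 = 0.2272  (Disney)
Σw_i=1.0000  μᵀw=0.1720
σ²=wᵀΣw=λ₁·μ_p+λ₂ = 0.195956·0.172 + -0.014697 = 0.019007 ≈ 0.0190

Lockheed (0.4359)


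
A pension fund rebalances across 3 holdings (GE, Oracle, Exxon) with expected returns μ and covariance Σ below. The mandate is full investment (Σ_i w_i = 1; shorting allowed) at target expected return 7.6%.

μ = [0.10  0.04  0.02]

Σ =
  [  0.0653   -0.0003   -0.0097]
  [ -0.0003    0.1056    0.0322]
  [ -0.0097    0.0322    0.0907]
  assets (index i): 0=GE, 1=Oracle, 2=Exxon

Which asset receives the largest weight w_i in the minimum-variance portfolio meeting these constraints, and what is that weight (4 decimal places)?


GE (0.6620)

g=Σ⁻¹μ = [1.5749  0.2968  0.2836]
h=Σ⁻¹𝟙 = [16.9179  6.2845  10.6036]
a=μᵀg=0.175031  b=𝟙ᵀg=2.155242  c=𝟙ᵀh=33.805960  D=ac−b²=1.272027
λ₁=(c·0.076−b)/D = (33.805960·0.076−2.155242)/1.272027 = 0.325473
λ₂=(a−b·0.076)/D = (0.175031−2.155242·0.076)/1.272027 = 0.008831
w* = 0.325473·g + 0.008831·h:
  w_0 = 0.325473·1.5749 + 0.008831·16.9179 = 0.6620  (GE)
  w_1 = 0.325473·0.2968 + 0.008831·6.2845 = 0.1521  (Oracle)
  w_2 = 0.325473·0.2836 + 0.008831·10.6036 = 0.1859  (Exxon)
Σw_i=1.0000  μᵀw=0.0760
σ²=wᵀΣw=λ₁·μ_p+λ₂ = 0.325473·0.076 + 0.008831 = 0.033567 ≈ 0.0336


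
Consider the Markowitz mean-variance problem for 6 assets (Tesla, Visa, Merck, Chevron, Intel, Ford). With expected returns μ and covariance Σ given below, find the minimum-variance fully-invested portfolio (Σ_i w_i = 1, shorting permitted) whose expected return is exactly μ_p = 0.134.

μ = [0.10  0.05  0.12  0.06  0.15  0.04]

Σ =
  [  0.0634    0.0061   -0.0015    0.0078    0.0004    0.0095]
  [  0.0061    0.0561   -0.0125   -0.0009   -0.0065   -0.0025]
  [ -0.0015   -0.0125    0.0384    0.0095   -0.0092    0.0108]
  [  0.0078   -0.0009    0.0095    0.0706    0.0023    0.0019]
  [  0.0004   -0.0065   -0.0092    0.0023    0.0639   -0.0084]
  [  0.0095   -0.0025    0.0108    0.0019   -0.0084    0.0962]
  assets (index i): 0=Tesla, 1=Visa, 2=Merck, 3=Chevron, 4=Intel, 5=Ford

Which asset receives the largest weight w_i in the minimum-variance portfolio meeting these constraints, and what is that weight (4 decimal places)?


Merck (0.5269)

p=Σ⁻¹μ = [1.4482  2.1449  4.6329  -0.0141  3.2361  0.0913]
q=Σ⁻¹𝟙 = [11.7490  28.2508  37.6493  7.1492  24.6319  7.7518]
a=μᵀp=1.296221  b=𝟙ᵀp=11.539162  c=𝟙ᵀq=117.181969  D=ac−b²=18.741487
λ₁=(c·0.134−b)/D = (117.181969·0.134−11.539162)/18.741487 = 0.222139
λ₂=(a−b·0.134)/D = (1.296221−11.539162·0.134)/18.741487 = -0.013341
w* = 0.222139·p + -0.013341·q:
  w_0 = 0.222139·1.4482 + -0.013341·11.7490 = 0.1650  (Tesla)
  w_1 = 0.222139·2.1449 + -0.013341·28.2508 = 0.0996  (Visa)
  w_2 = 0.222139·4.6329 + -0.013341·37.6493 = 0.5269  (Merck)
  w_3 = 0.222139·-0.0141 + -0.013341·7.1492 = -0.0985  (Chevron)
  w_4 = 0.222139·3.2361 + -0.013341·24.6319 = 0.3902  (Intel)
  w_5 = 0.222139·0.0913 + -0.013341·7.7518 = -0.0831  (Ford)
Σw_i=1.0000  μᵀw=0.1340
σ²=wᵀΣw=λ₁·μ_p+λ₂ = 0.222139·0.134 + -0.013341 = 0.016426 ≈ 0.0164


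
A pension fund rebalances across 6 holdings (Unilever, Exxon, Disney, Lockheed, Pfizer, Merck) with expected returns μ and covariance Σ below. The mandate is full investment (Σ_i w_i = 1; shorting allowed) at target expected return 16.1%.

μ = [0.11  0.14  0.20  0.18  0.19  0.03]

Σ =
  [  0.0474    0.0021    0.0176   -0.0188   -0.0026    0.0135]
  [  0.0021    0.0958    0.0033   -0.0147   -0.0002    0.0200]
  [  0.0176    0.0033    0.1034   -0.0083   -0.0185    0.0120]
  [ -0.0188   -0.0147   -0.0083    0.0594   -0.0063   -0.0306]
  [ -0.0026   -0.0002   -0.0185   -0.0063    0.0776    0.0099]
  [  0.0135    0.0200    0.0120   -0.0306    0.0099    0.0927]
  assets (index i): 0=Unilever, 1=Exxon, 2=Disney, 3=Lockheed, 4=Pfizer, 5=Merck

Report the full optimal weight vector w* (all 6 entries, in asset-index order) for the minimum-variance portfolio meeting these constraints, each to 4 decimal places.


0.2066  0.1167  0.1285  0.3199  0.1987  0.0295

p=Σ⁻¹μ = [3.6766  2.0666  2.2619  5.6760  3.5070  0.5486]
q=Σ⁻¹𝟙 = [30.0137  12.7278  8.8774  39.6616  17.5080  13.7437]
a=μᵀp=2.850607  b=𝟙ᵀp=17.736782  c=𝟙ᵀq=122.532149  D=ac−b²=34.697595
λ₁=(c·0.161−b)/D = (122.532149·0.161−17.736782)/34.697595 = 0.057378
λ₂=(a−b·0.161)/D = (2.850607−17.736782·0.161)/34.697595 = -0.000145
w* = 0.057378·p + -0.000145·q:
  w_0 = 0.057378·3.6766 + -0.000145·30.0137 = 0.2066  (Unilever)
  w_1 = 0.057378·2.0666 + -0.000145·12.7278 = 0.1167  (Exxon)
  w_2 = 0.057378·2.2619 + -0.000145·8.8774 = 0.1285  (Disney)
  w_3 = 0.057378·5.6760 + -0.000145·39.6616 = 0.3199  (Lockheed)
  w_4 = 0.057378·3.5070 + -0.000145·17.5080 = 0.1987  (Pfizer)
  w_5 = 0.057378·0.5486 + -0.000145·13.7437 = 0.0295  (Merck)
Σw_i=1.0000  μᵀw=0.1610
σ²=wᵀΣw=λ₁·μ_p+λ₂ = 0.057378·0.161 + -0.000145 = 0.009093 ≈ 0.0091


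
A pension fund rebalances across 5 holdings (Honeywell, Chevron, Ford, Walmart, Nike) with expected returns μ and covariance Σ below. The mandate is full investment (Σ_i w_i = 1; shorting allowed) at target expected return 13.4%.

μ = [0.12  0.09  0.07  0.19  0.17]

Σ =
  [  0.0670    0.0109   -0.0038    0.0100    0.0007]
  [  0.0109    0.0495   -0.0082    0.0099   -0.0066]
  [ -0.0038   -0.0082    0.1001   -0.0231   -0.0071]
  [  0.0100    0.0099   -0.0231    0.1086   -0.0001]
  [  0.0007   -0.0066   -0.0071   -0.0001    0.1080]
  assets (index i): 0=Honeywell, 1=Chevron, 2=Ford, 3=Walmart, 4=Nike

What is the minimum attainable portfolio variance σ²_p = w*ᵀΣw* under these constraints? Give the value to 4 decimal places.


x=Σ⁻¹μ = [1.3202  1.6411  1.4200  1.7820  1.7608]
y=Σ⁻¹𝟙 = [10.9943  19.8764  15.0591  9.5975  11.4016]
a=μᵀx=1.043445  b=𝟙ᵀx=7.924113  c=𝟙ᵀy=66.928833  D=ac−b²=7.045001
λ₁=(c·0.134−b)/D = (66.928833·0.134−7.924113)/7.045001 = 0.148240
λ₂=(a−b·0.134)/D = (1.043445−7.924113·0.134)/7.045001 = -0.002610
w* = 0.148240·x + -0.002610·y:
  w_0 = 0.148240·1.3202 + -0.002610·10.9943 = 0.1670  (Honeywell)
  w_1 = 0.148240·1.6411 + -0.002610·19.8764 = 0.1914  (Chevron)
  w_2 = 0.148240·1.4200 + -0.002610·15.0591 = 0.1712  (Ford)
  w_3 = 0.148240·1.7820 + -0.002610·9.5975 = 0.2391  (Walmart)
  w_4 = 0.148240·1.7608 + -0.002610·11.4016 = 0.2313  (Nike)
Σw_i=1.0000  μᵀw=0.1340
σ²=wᵀΣw=λ₁·μ_p+λ₂ = 0.148240·0.134 + -0.002610 = 0.017254 ≈ 0.0173

0.0173


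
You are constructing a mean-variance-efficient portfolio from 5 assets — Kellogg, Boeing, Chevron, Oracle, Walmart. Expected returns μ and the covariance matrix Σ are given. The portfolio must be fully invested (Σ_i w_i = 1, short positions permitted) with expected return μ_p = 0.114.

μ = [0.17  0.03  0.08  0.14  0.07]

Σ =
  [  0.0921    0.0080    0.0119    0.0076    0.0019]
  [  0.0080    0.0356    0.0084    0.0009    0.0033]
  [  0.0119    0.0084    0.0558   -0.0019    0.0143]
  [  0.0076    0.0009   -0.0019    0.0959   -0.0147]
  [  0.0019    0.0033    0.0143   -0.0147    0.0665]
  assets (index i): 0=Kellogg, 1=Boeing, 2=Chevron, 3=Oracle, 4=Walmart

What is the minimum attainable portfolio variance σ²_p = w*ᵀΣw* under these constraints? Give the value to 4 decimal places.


0.0207

g=Σ⁻¹μ = [1.5758  0.1465  0.8305  1.5278  1.1595]
h=Σ⁻¹𝟙 = [6.3122  22.7038  9.9112  12.0985  14.2737]
a=μᵀg=0.633771  b=𝟙ᵀg=5.240045  c=𝟙ᵀh=65.299508  D=ac−b²=13.926872
λ₁=(c·0.114−b)/D = (65.299508·0.114−5.240045)/13.926872 = 0.158262
λ₂=(a−b·0.114)/D = (0.633771−5.240045·0.114)/13.926872 = 0.002614
w* = 0.158262·g + 0.002614·h:
  w_0 = 0.158262·1.5758 + 0.002614·6.3122 = 0.2659  (Kellogg)
  w_1 = 0.158262·0.1465 + 0.002614·22.7038 = 0.0825  (Boeing)
  w_2 = 0.158262·0.8305 + 0.002614·9.9112 = 0.1573  (Chevron)
  w_3 = 0.158262·1.5278 + 0.002614·12.0985 = 0.2734  (Oracle)
  w_4 = 0.158262·1.1595 + 0.002614·14.2737 = 0.2208  (Walmart)
Σw_i=1.0000  μᵀw=0.1140
σ²=wᵀΣw=λ₁·μ_p+λ₂ = 0.158262·0.114 + 0.002614 = 0.020656 ≈ 0.0207


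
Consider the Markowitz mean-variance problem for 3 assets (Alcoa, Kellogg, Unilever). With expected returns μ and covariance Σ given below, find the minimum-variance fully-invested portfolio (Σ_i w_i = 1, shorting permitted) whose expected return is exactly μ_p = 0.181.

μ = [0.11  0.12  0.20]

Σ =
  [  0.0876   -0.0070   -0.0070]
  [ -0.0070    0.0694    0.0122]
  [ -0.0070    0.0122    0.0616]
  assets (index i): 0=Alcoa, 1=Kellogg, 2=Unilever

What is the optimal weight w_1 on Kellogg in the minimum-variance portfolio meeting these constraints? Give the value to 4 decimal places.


0.0583

g=Σ⁻¹μ = [1.6154  1.3355  3.1658]
h=Σ⁻¹𝟙 = [13.6776  13.1185  15.1899]
a=μᵀg=0.971120  b=𝟙ᵀg=6.116740  c=𝟙ᵀh=41.986042  D=ac−b²=3.358993
λ₁=(c·0.181−b)/D = (41.986042·0.181−6.116740)/3.358993 = 0.441422
λ₂=(a−b·0.181)/D = (0.971120−6.116740·0.181)/3.358993 = -0.040491
w* = 0.441422·g + -0.040491·h:
  w_0 = 0.441422·1.6154 + -0.040491·13.6776 = 0.1593  (Alcoa)
  w_1 = 0.441422·1.3355 + -0.040491·13.1185 = 0.0583  (Kellogg)
  w_2 = 0.441422·3.1658 + -0.040491·15.1899 = 0.7824  (Unilever)
Σw_i=1.0000  μᵀw=0.1810
σ²=wᵀΣw=λ₁·μ_p+λ₂ = 0.441422·0.181 + -0.040491 = 0.039406 ≈ 0.0394


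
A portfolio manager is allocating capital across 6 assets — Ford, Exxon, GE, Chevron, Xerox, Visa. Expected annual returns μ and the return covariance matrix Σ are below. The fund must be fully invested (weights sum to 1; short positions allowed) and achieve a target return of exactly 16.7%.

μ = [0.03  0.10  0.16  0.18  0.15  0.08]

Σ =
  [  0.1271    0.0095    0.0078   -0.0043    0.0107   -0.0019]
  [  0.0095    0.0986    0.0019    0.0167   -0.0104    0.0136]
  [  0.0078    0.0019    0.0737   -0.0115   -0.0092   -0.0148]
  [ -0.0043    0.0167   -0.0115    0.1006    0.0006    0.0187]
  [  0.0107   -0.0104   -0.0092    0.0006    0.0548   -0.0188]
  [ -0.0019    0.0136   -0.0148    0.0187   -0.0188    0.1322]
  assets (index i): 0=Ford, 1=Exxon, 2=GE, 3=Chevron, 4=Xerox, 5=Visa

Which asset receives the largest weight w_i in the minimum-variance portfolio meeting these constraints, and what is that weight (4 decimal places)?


p=Σ⁻¹μ = [-0.2783  0.9331  3.1670  1.7448  3.8808  1.1648]
q=Σ⁻¹𝟙 = [4.2196  9.0959  19.8075  8.5932  26.3036  11.4318]
a=μᵀp=1.581057  b=𝟙ᵀp=10.612225  c=𝟙ᵀq=79.451527  D=ac−b²=12.998100
λ₁=(c·0.167−b)/D = (79.451527·0.167−10.612225)/12.998100 = 0.204351
λ₂=(a−b·0.167)/D = (1.581057−10.612225·0.167)/12.998100 = -0.014709
w* = 0.204351·p + -0.014709·q:
  w_0 = 0.204351·-0.2783 + -0.014709·4.2196 = -0.1189  (Ford)
  w_1 = 0.204351·0.9331 + -0.014709·9.0959 = 0.0569  (Exxon)
  w_2 = 0.204351·3.1670 + -0.014709·19.8075 = 0.3558  (GE)
  w_3 = 0.204351·1.7448 + -0.014709·8.5932 = 0.2302  (Chevron)
  w_4 = 0.204351·3.8808 + -0.014709·26.3036 = 0.4062  (Xerox)
  w_5 = 0.204351·1.1648 + -0.014709·11.4318 = 0.0699  (Visa)
Σw_i=1.0000  μᵀw=0.1670
σ²=wᵀΣw=λ₁·μ_p+λ₂ = 0.204351·0.167 + -0.014709 = 0.019418 ≈ 0.0194

Xerox (0.4062)


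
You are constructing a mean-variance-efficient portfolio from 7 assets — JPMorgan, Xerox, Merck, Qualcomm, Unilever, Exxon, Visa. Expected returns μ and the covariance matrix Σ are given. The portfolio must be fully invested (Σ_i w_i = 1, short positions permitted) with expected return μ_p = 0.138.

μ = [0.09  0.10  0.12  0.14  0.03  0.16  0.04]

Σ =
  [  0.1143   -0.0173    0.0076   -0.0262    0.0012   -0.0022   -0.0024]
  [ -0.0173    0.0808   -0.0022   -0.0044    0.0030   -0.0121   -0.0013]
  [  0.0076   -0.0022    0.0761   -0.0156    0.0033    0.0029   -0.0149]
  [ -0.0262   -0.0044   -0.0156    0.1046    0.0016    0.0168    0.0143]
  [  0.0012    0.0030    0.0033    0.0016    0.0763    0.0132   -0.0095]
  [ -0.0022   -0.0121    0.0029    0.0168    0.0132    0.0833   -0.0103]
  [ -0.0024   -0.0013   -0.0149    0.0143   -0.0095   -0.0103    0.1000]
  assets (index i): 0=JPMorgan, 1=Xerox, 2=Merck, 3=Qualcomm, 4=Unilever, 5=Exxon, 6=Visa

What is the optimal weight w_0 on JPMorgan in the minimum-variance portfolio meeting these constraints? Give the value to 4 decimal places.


0.1528

p=Σ⁻¹μ = [1.3915  1.9822  1.8988  1.6465  -0.0727  1.9454  0.7001]
q=Σ⁻¹𝟙 = [13.5828  17.9973  16.5435  12.2634  10.8404  11.8831  13.5251]
a=μᵀp=1.118903  b=𝟙ᵀp=9.491798  c=𝟙ᵀq=96.635683  D=ac−b²=18.031729
λ₁=(c·0.138−b)/D = (96.635683·0.138−9.491798)/18.031729 = 0.213176
λ₂=(a−b·0.138)/D = (1.118903−9.491798·0.138)/18.031729 = -0.010591
w* = 0.213176·p + -0.010591·q:
  w_0 = 0.213176·1.3915 + -0.010591·13.5828 = 0.1528  (JPMorgan)
  w_1 = 0.213176·1.9822 + -0.010591·17.9973 = 0.2320  (Xerox)
  w_2 = 0.213176·1.8988 + -0.010591·16.5435 = 0.2296  (Merck)
  w_3 = 0.213176·1.6465 + -0.010591·12.2634 = 0.2211  (Qualcomm)
  w_4 = 0.213176·-0.0727 + -0.010591·10.8404 = -0.1303  (Unilever)
  w_5 = 0.213176·1.9454 + -0.010591·11.8831 = 0.2889  (Exxon)
  w_6 = 0.213176·0.7001 + -0.010591·13.5251 = 0.0060  (Visa)
Σw_i=1.0000  μᵀw=0.1380
σ²=wᵀΣw=λ₁·μ_p+λ₂ = 0.213176·0.138 + -0.010591 = 0.018828 ≈ 0.0188
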